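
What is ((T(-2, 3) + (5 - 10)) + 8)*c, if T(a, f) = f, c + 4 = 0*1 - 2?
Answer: -36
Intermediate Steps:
c = -6 (c = -4 + (0*1 - 2) = -4 + (0 - 2) = -4 - 2 = -6)
((T(-2, 3) + (5 - 10)) + 8)*c = ((3 + (5 - 10)) + 8)*(-6) = ((3 - 5) + 8)*(-6) = (-2 + 8)*(-6) = 6*(-6) = -36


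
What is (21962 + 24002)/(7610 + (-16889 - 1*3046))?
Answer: -45964/12325 ≈ -3.7293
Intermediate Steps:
(21962 + 24002)/(7610 + (-16889 - 1*3046)) = 45964/(7610 + (-16889 - 3046)) = 45964/(7610 - 19935) = 45964/(-12325) = 45964*(-1/12325) = -45964/12325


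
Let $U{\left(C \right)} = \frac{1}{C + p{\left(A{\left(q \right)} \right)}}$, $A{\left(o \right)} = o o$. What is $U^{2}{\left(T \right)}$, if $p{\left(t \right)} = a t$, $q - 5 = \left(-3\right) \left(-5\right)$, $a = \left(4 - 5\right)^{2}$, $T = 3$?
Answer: $\frac{1}{162409} \approx 6.1573 \cdot 10^{-6}$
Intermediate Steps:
$a = 1$ ($a = \left(-1\right)^{2} = 1$)
$q = 20$ ($q = 5 - -15 = 5 + 15 = 20$)
$A{\left(o \right)} = o^{2}$
$p{\left(t \right)} = t$ ($p{\left(t \right)} = 1 t = t$)
$U{\left(C \right)} = \frac{1}{400 + C}$ ($U{\left(C \right)} = \frac{1}{C + 20^{2}} = \frac{1}{C + 400} = \frac{1}{400 + C}$)
$U^{2}{\left(T \right)} = \left(\frac{1}{400 + 3}\right)^{2} = \left(\frac{1}{403}\right)^{2} = \frac{1}{162409}$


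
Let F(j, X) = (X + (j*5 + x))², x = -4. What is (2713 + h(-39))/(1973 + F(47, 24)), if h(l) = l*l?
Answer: 2117/33499 ≈ 0.063196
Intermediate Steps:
h(l) = l²
F(j, X) = (-4 + X + 5*j)² (F(j, X) = (X + (j*5 - 4))² = (X + (5*j - 4))² = (X + (-4 + 5*j))² = (-4 + X + 5*j)²)
(2713 + h(-39))/(1973 + F(47, 24)) = (2713 + (-39)²)/(1973 + (-4 + 24 + 5*47)²) = (2713 + 1521)/(1973 + (-4 + 24 + 235)²) = 4234/(1973 + 255²) = 4234/(1973 + 65025) = 4234/66998 = 4234*(1/66998) = 2117/33499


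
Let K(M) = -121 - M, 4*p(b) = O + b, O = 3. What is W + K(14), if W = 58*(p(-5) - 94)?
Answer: -5616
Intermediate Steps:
p(b) = 3/4 + b/4 (p(b) = (3 + b)/4 = 3/4 + b/4)
W = -5481 (W = 58*((3/4 + (1/4)*(-5)) - 94) = 58*((3/4 - 5/4) - 94) = 58*(-1/2 - 94) = 58*(-189/2) = -5481)
W + K(14) = -5481 + (-121 - 1*14) = -5481 + (-121 - 14) = -5481 - 135 = -5616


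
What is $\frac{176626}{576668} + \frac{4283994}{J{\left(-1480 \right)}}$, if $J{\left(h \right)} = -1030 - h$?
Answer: $\frac{205876811141}{21625050} \approx 9520.3$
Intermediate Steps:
$\frac{176626}{576668} + \frac{4283994}{J{\left(-1480 \right)}} = \frac{176626}{576668} + \frac{4283994}{-1030 - -1480} = 176626 \cdot \frac{1}{576668} + \frac{4283994}{-1030 + 1480} = \frac{88313}{288334} + \frac{4283994}{450} = \frac{88313}{288334} + 4283994 \cdot \frac{1}{450} = \frac{88313}{288334} + \frac{713999}{75} = \frac{205876811141}{21625050}$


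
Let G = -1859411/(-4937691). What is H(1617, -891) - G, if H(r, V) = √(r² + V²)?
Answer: -1859411/4937691 + 33*√3130 ≈ 1845.9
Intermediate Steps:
G = 1859411/4937691 (G = -1859411*(-1/4937691) = 1859411/4937691 ≈ 0.37657)
H(r, V) = √(V² + r²)
H(1617, -891) - G = √((-891)² + 1617²) - 1*1859411/4937691 = √(793881 + 2614689) - 1859411/4937691 = √3408570 - 1859411/4937691 = 33*√3130 - 1859411/4937691 = -1859411/4937691 + 33*√3130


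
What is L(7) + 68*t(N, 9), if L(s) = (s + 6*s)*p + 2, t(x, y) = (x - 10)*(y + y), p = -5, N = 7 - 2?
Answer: -6363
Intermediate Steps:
N = 5
t(x, y) = 2*y*(-10 + x) (t(x, y) = (-10 + x)*(2*y) = 2*y*(-10 + x))
L(s) = 2 - 35*s (L(s) = (s + 6*s)*(-5) + 2 = (7*s)*(-5) + 2 = -35*s + 2 = 2 - 35*s)
L(7) + 68*t(N, 9) = (2 - 35*7) + 68*(2*9*(-10 + 5)) = (2 - 245) + 68*(2*9*(-5)) = -243 + 68*(-90) = -243 - 6120 = -6363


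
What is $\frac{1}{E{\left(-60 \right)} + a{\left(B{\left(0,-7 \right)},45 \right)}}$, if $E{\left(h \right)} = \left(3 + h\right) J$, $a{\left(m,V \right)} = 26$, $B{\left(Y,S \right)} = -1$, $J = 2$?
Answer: $- \frac{1}{88} \approx -0.011364$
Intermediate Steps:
$E{\left(h \right)} = 6 + 2 h$ ($E{\left(h \right)} = \left(3 + h\right) 2 = 6 + 2 h$)
$\frac{1}{E{\left(-60 \right)} + a{\left(B{\left(0,-7 \right)},45 \right)}} = \frac{1}{\left(6 + 2 \left(-60\right)\right) + 26} = \frac{1}{\left(6 - 120\right) + 26} = \frac{1}{-114 + 26} = \frac{1}{-88} = - \frac{1}{88}$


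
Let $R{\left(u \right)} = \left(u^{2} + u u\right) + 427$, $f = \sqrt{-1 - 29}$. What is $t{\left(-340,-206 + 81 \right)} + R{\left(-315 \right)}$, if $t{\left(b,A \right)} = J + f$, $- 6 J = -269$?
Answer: $\frac{1193531}{6} + i \sqrt{30} \approx 1.9892 \cdot 10^{5} + 5.4772 i$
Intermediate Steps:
$J = \frac{269}{6}$ ($J = \left(- \frac{1}{6}\right) \left(-269\right) = \frac{269}{6} \approx 44.833$)
$f = i \sqrt{30}$ ($f = \sqrt{-30} = i \sqrt{30} \approx 5.4772 i$)
$R{\left(u \right)} = 427 + 2 u^{2}$ ($R{\left(u \right)} = \left(u^{2} + u^{2}\right) + 427 = 2 u^{2} + 427 = 427 + 2 u^{2}$)
$t{\left(b,A \right)} = \frac{269}{6} + i \sqrt{30}$
$t{\left(-340,-206 + 81 \right)} + R{\left(-315 \right)} = \left(\frac{269}{6} + i \sqrt{30}\right) + \left(427 + 2 \left(-315\right)^{2}\right) = \left(\frac{269}{6} + i \sqrt{30}\right) + \left(427 + 2 \cdot 99225\right) = \left(\frac{269}{6} + i \sqrt{30}\right) + \left(427 + 198450\right) = \left(\frac{269}{6} + i \sqrt{30}\right) + 198877 = \frac{1193531}{6} + i \sqrt{30}$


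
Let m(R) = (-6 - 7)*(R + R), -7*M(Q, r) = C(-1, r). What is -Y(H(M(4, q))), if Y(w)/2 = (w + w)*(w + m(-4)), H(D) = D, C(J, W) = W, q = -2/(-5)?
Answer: 29104/1225 ≈ 23.758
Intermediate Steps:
q = ⅖ (q = -2*(-⅕) = ⅖ ≈ 0.40000)
M(Q, r) = -r/7
m(R) = -26*R
Y(w) = 4*w*(104 + w) (Y(w) = 2*((w + w)*(w - 26*(-4))) = 2*((2*w)*(w + 104)) = 2*((2*w)*(104 + w)) = 2*(2*w*(104 + w)) = 4*w*(104 + w))
-Y(H(M(4, q))) = -4*(-⅐*⅖)*(104 - ⅐*⅖) = -4*(-2)*(104 - 2/35)/35 = -4*(-2)*3638/(35*35) = -1*(-29104/1225) = 29104/1225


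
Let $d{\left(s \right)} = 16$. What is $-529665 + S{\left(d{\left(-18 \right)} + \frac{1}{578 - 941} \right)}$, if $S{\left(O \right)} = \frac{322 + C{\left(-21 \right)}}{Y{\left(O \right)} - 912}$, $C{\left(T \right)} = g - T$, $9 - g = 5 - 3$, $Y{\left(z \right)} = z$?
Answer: $- \frac{172273138635}{325249} \approx -5.2967 \cdot 10^{5}$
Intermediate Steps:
$g = 7$ ($g = 9 - \left(5 - 3\right) = 9 - 2 = 7$)
$C{\left(T \right)} = 7 - T$
$S{\left(O \right)} = \frac{350}{-912 + O}$ ($S{\left(O \right)} = \frac{322 + \left(7 - -21\right)}{O - 912} = \frac{322 + \left(7 + 21\right)}{-912 + O} = \frac{322 + 28}{-912 + O} = \frac{350}{-912 + O}$)
$-529665 + S{\left(d{\left(-18 \right)} + \frac{1}{578 - 941} \right)} = -529665 + \frac{350}{-912 + \left(16 + \frac{1}{578 - 941}\right)} = -529665 + \frac{350}{-912 + \left(16 + \frac{1}{-363}\right)} = -529665 + \frac{350}{-912 + \left(16 - \frac{1}{363}\right)} = -529665 + \frac{350}{-912 + \frac{5807}{363}} = -529665 + \frac{350}{- \frac{325249}{363}} = -529665 + 350 \left(- \frac{363}{325249}\right) = -529665 - \frac{127050}{325249} = - \frac{172273138635}{325249}$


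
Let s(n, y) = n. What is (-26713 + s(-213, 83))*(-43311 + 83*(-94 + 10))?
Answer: 1353920058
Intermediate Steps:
(-26713 + s(-213, 83))*(-43311 + 83*(-94 + 10)) = (-26713 - 213)*(-43311 + 83*(-94 + 10)) = -26926*(-43311 + 83*(-84)) = -26926*(-43311 - 6972) = -26926*(-50283) = 1353920058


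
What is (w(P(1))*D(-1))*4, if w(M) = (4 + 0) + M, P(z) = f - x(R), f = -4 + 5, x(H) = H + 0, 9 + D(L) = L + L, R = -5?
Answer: -440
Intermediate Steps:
D(L) = -9 + 2*L (D(L) = -9 + (L + L) = -9 + 2*L)
x(H) = H
f = 1
P(z) = 6 (P(z) = 1 - 1*(-5) = 1 + 5 = 6)
w(M) = 4 + M
(w(P(1))*D(-1))*4 = ((4 + 6)*(-9 + 2*(-1)))*4 = (10*(-9 - 2))*4 = (10*(-11))*4 = -110*4 = -440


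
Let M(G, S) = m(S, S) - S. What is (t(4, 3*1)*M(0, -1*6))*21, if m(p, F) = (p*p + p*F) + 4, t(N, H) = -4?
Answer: -6888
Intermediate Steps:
m(p, F) = 4 + p² + F*p (m(p, F) = (p² + F*p) + 4 = 4 + p² + F*p)
M(G, S) = 4 - S + 2*S² (M(G, S) = (4 + S² + S*S) - S = (4 + S² + S²) - S = (4 + 2*S²) - S = 4 - S + 2*S²)
(t(4, 3*1)*M(0, -1*6))*21 = -4*(4 - (-1)*6 + 2*(-1*6)²)*21 = -4*(4 - 1*(-6) + 2*(-6)²)*21 = -4*(4 + 6 + 2*36)*21 = -4*(4 + 6 + 72)*21 = -4*82*21 = -328*21 = -6888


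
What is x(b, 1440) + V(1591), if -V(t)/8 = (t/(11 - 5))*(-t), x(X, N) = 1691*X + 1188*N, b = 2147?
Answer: 26149015/3 ≈ 8.7163e+6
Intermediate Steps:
x(X, N) = 1188*N + 1691*X
V(t) = 4*t²/3 (V(t) = -8*t/(11 - 5)*(-t) = -8*t/6*(-t) = -(-4)*t²/3 = 4*t²/3)
x(b, 1440) + V(1591) = (1188*1440 + 1691*2147) + (4/3)*1591² = (1710720 + 3630577) + (4/3)*2531281 = 5341297 + 10125124/3 = 26149015/3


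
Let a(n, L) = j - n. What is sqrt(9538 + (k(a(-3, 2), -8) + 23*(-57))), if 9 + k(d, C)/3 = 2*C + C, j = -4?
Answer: 8*sqrt(127) ≈ 90.155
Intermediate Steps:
a(n, L) = -4 - n
k(d, C) = -27 + 9*C (k(d, C) = -27 + 3*(2*C + C) = -27 + 3*(3*C) = -27 + 9*C)
sqrt(9538 + (k(a(-3, 2), -8) + 23*(-57))) = sqrt(9538 + ((-27 + 9*(-8)) + 23*(-57))) = sqrt(9538 + ((-27 - 72) - 1311)) = sqrt(9538 + (-99 - 1311)) = sqrt(9538 - 1410) = sqrt(8128) = 8*sqrt(127)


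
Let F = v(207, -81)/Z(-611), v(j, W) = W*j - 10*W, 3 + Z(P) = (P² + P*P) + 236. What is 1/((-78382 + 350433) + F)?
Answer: 746875/203188074668 ≈ 3.6758e-6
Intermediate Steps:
Z(P) = 233 + 2*P² (Z(P) = -3 + ((P² + P*P) + 236) = -3 + ((P² + P²) + 236) = -3 + (2*P² + 236) = -3 + (236 + 2*P²) = 233 + 2*P²)
v(j, W) = -10*W + W*j
F = -15957/746875 (F = (-81*(-10 + 207))/(233 + 2*(-611)²) = (-81*197)/(233 + 2*373321) = -15957/(233 + 746642) = -15957/746875 ≈ -0.021365)
1/((-78382 + 350433) + F) = 1/((-78382 + 350433) - 15957/746875) = 1/(272051 - 15957/746875) = 1/(203188074668/746875) = 746875/203188074668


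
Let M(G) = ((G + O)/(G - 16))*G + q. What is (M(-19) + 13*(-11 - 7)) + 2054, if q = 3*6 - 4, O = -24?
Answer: 63373/35 ≈ 1810.7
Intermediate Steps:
q = 14 (q = 18 - 4 = 14)
M(G) = 14 + G*(-24 + G)/(-16 + G) (M(G) = ((G - 24)/(G - 16))*G + 14 = ((-24 + G)/(-16 + G))*G + 14 = G*(-24 + G)/(-16 + G) + 14 = 14 + G*(-24 + G)/(-16 + G))
(M(-19) + 13*(-11 - 7)) + 2054 = ((-224 + (-19)² - 10*(-19))/(-16 - 19) + 13*(-11 - 7)) + 2054 = ((-224 + 361 + 190)/(-35) + 13*(-18)) + 2054 = (-1/35*327 - 234) + 2054 = (-327/35 - 234) + 2054 = -8517/35 + 2054 = 63373/35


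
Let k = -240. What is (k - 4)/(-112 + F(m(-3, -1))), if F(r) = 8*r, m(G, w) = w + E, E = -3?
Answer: 61/36 ≈ 1.6944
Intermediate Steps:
m(G, w) = -3 + w (m(G, w) = w - 3 = -3 + w)
(k - 4)/(-112 + F(m(-3, -1))) = (-240 - 4)/(-112 + 8*(-3 - 1)) = -244/(-112 + 8*(-4)) = -244/(-112 - 32) = -244/(-144) = -244*(-1/144) = 61/36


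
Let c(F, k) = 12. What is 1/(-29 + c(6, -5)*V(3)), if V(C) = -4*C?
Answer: -1/173 ≈ -0.0057803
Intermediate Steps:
1/(-29 + c(6, -5)*V(3)) = 1/(-29 + 12*(-4*3)) = 1/(-29 + 12*(-12)) = 1/(-29 - 144) = 1/(-173) = -1/173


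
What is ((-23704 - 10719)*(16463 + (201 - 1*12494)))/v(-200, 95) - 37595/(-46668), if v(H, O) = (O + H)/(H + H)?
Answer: -178637524853635/326676 ≈ -5.4683e+8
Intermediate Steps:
v(H, O) = (H + O)/(2*H) (v(H, O) = (H + O)/((2*H)) = (H + O)*(1/(2*H)) = (H + O)/(2*H))
((-23704 - 10719)*(16463 + (201 - 1*12494)))/v(-200, 95) - 37595/(-46668) = ((-23704 - 10719)*(16463 + (201 - 1*12494)))/(((½)*(-200 + 95)/(-200))) - 37595/(-46668) = (-34423*(16463 + (201 - 12494)))/(((½)*(-1/200)*(-105))) - 37595*(-1/46668) = (-34423*(16463 - 12293))/(21/80) + 37595/46668 = -34423*4170*(80/21) + 37595/46668 = -143543910*80/21 + 37595/46668 = -3827837600/7 + 37595/46668 = -178637524853635/326676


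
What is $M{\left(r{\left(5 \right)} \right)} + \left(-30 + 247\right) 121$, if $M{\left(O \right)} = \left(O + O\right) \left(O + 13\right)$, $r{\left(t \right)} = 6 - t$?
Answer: $26285$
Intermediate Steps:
$M{\left(O \right)} = 2 O \left(13 + O\right)$
$M{\left(r{\left(5 \right)} \right)} + \left(-30 + 247\right) 121 = 2 \left(6 - 5\right) \left(13 + \left(6 - 5\right)\right) + \left(-30 + 247\right) 121 = 2 \left(6 - 5\right) \left(13 + \left(6 - 5\right)\right) + 217 \cdot 121 = 2 \cdot 1 \left(13 + 1\right) + 26257 = 2 \cdot 1 \cdot 14 + 26257 = 28 + 26257 = 26285$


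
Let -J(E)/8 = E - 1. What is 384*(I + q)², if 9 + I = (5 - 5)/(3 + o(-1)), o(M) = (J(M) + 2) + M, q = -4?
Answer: 64896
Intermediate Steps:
J(E) = 8 - 8*E (J(E) = -8*(E - 1) = -8*(-1 + E) = 8 - 8*E)
o(M) = 10 - 7*M (o(M) = ((8 - 8*M) + 2) + M = (10 - 8*M) + M = 10 - 7*M)
I = -9 (I = -9 + (5 - 5)/(3 + (10 - 7*(-1))) = -9 + 0/(3 + (10 + 7)) = -9 + 0/(3 + 17) = -9 + 0/20 = -9 + 0*(1/20) = -9 + 0 = -9)
384*(I + q)² = 384*(-9 - 4)² = 384*(-13)² = 384*169 = 64896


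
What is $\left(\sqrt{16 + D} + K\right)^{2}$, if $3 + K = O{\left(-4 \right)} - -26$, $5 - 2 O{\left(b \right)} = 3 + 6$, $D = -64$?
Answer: $393 + 168 i \sqrt{3} \approx 393.0 + 290.98 i$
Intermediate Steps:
$O{\left(b \right)} = -2$ ($O{\left(b \right)} = \frac{5}{2} - \frac{3 + 6}{2} = \frac{5}{2} - \frac{9}{2} = -2$)
$K = 21$ ($K = -3 - -24 = -3 + \left(-2 + 26\right) = -3 + 24 = 21$)
$\left(\sqrt{16 + D} + K\right)^{2} = \left(\sqrt{16 - 64} + 21\right)^{2} = \left(\sqrt{-48} + 21\right)^{2} = \left(4 i \sqrt{3} + 21\right)^{2} = \left(21 + 4 i \sqrt{3}\right)^{2}$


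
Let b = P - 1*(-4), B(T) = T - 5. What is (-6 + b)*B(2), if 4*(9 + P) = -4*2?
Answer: 39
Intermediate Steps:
B(T) = -5 + T
P = -11 (P = -9 + (-4*2)/4 = -9 + (1/4)*(-8) = -9 - 2 = -11)
b = -7 (b = -11 - 1*(-4) = -11 + 4 = -7)
(-6 + b)*B(2) = (-6 - 7)*(-5 + 2) = -13*(-3) = 39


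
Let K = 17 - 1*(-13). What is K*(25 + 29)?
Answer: 1620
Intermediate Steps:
K = 30 (K = 17 + 13 = 30)
K*(25 + 29) = 30*(25 + 29) = 30*54 = 1620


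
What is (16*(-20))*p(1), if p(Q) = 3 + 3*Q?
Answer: -1920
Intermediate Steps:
(16*(-20))*p(1) = (16*(-20))*(3 + 3*1) = -320*(3 + 3) = -320*6 = -1920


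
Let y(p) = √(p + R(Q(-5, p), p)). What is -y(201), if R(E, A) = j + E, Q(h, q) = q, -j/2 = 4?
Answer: -√394 ≈ -19.849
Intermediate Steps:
j = -8 (j = -2*4 = -8)
R(E, A) = -8 + E
y(p) = √(-8 + 2*p) (y(p) = √(p + (-8 + p)) = √(-8 + 2*p))
-y(201) = -√(-8 + 2*201) = -√(-8 + 402) = -√394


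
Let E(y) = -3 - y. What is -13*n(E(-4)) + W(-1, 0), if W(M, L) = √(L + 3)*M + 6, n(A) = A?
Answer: -7 - √3 ≈ -8.7321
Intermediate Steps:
W(M, L) = 6 + M*√(3 + L) (W(M, L) = √(3 + L)*M + 6 = M*√(3 + L) + 6 = 6 + M*√(3 + L))
-13*n(E(-4)) + W(-1, 0) = -13*(-3 - 1*(-4)) + (6 - √(3 + 0)) = -13*(-3 + 4) + (6 - √3) = -13*1 + (6 - √3) = -13 + (6 - √3) = -7 - √3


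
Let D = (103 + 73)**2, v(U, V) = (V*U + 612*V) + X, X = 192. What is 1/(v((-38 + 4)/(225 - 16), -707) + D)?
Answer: -209/83892806 ≈ -2.4913e-6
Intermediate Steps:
v(U, V) = 192 + 612*V + U*V (v(U, V) = (V*U + 612*V) + 192 = (U*V + 612*V) + 192 = (612*V + U*V) + 192 = 192 + 612*V + U*V)
D = 30976 (D = 176**2 = 30976)
1/(v((-38 + 4)/(225 - 16), -707) + D) = 1/((192 + 612*(-707) + ((-38 + 4)/(225 - 16))*(-707)) + 30976) = 1/((192 - 432684 - 34/209*(-707)) + 30976) = 1/((192 - 432684 + 24038/209) + 30976) = 1/(-90366790/209 + 30976) = 1/(-83892806/209) = -209/83892806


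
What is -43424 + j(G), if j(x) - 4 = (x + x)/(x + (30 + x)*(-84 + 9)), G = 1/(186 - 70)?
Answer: -5667916541/130537 ≈ -43420.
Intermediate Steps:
G = 1/116 ≈ 0.0086207
j(x) = 4 + 2*x/(-2250 - 74*x) (j(x) = 4 + (x + x)/(x + (30 + x)*(-84 + 9)) = 4 + (2*x)/(x + (30 + x)*(-75)) = 4 + (2*x)/(x + (-2250 - 75*x)) = 4 + (2*x)/(-2250 - 74*x) = 4 + 2*x/(-2250 - 74*x))
-43424 + j(G) = -43424 + 3*(1500 + 49*(1/116))/(1125 + 37*(1/116)) = -43424 + 3*(1500 + 49/116)/(1125 + 37/116) = -43424 + 3*(174049/116)/(130537/116) = -43424 + 3*(116/130537)*(174049/116) = -43424 + 522147/130537 = -5667916541/130537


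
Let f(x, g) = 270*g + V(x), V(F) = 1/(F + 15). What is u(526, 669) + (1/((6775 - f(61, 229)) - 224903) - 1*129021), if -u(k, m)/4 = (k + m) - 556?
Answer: -2799538697869/21276809 ≈ -1.3158e+5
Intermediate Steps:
V(F) = 1/(15 + F)
f(x, g) = 1/(15 + x) + 270*g (f(x, g) = 270*g + 1/(15 + x) = 1/(15 + x) + 270*g)
u(k, m) = 2224 - 4*k - 4*m (u(k, m) = -4*((k + m) - 556) = -4*(-556 + k + m) = 2224 - 4*k - 4*m)
u(526, 669) + (1/((6775 - f(61, 229)) - 224903) - 1*129021) = (2224 - 4*526 - 4*669) + (1/((6775 - (1 + 270*229*(15 + 61))/(15 + 61)) - 224903) - 1*129021) = (2224 - 2104 - 2676) + (1/((6775 - (1 + 270*229*76)/76) - 224903) - 129021) = -2556 + (1/((6775 - (1 + 4699080)/76) - 224903) - 129021) = -2556 + (1/((6775 - 4699081/76) - 224903) - 129021) = -2556 + (1/(-4184181/76 - 224903) - 129021) = -2556 + (1/(-21276809/76) - 129021) = -2556 + (-76/21276809 - 129021) = -2556 - 2745155174065/21276809 = -2799538697869/21276809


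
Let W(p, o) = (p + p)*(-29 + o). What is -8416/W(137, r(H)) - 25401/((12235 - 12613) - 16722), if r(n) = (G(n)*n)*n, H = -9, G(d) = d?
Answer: 451624841/295961100 ≈ 1.5260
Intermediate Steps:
r(n) = n³ (r(n) = (n*n)*n = n²*n = n³)
W(p, o) = 2*p*(-29 + o) (W(p, o) = (2*p)*(-29 + o) = 2*p*(-29 + o))
-8416/W(137, r(H)) - 25401/((12235 - 12613) - 16722) = -8416*1/(274*(-29 + (-9)³)) - 25401/((12235 - 12613) - 16722) = -8416*1/(274*(-29 - 729)) - 25401/(-378 - 16722) = -8416/(2*137*(-758)) - 25401/(-17100) = -8416/(-207692) - 25401*(-1/17100) = -8416*(-1/207692) + 8467/5700 = 2104/51923 + 8467/5700 = 451624841/295961100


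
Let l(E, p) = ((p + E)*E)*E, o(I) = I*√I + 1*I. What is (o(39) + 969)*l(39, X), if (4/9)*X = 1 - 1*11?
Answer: 25297272 + 1957527*√39/2 ≈ 3.1410e+7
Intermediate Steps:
X = -45/2 (X = 9*(1 - 1*11)/4 = 9*(1 - 11)/4 = (9/4)*(-10) = -45/2 ≈ -22.500)
o(I) = I + I^(3/2) (o(I) = I^(3/2) + I = I + I^(3/2))
l(E, p) = E²*(E + p) (l(E, p) = ((E + p)*E)*E = (E*(E + p))*E = E²*(E + p))
(o(39) + 969)*l(39, X) = ((39 + 39^(3/2)) + 969)*(39²*(39 - 45/2)) = ((39 + 39*√39) + 969)*(1521*(33/2)) = (1008 + 39*√39)*(50193/2) = 25297272 + 1957527*√39/2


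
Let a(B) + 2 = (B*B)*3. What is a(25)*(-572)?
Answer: -1071356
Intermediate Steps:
a(B) = -2 + 3*B**2 (a(B) = -2 + (B*B)*3 = -2 + B**2*3 = -2 + 3*B**2)
a(25)*(-572) = (-2 + 3*25**2)*(-572) = (-2 + 3*625)*(-572) = (-2 + 1875)*(-572) = 1873*(-572) = -1071356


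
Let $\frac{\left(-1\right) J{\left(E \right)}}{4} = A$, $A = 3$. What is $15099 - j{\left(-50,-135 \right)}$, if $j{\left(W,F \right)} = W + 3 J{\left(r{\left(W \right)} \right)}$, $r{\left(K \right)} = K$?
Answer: $15185$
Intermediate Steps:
$J{\left(E \right)} = -12$ ($J{\left(E \right)} = \left(-4\right) 3 = -12$)
$j{\left(W,F \right)} = -36 + W$ ($j{\left(W,F \right)} = W + 3 \left(-12\right) = W - 36 = -36 + W$)
$15099 - j{\left(-50,-135 \right)} = 15099 - \left(-36 - 50\right) = 15099 - -86 = 15099 + 86 = 15185$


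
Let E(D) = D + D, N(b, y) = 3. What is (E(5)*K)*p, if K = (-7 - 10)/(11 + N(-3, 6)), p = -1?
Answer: 85/7 ≈ 12.143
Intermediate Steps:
E(D) = 2*D
K = -17/14 (K = (-7 - 10)/(11 + 3) = -17/14 ≈ -1.2143)
(E(5)*K)*p = ((2*5)*(-17/14))*(-1) = (10*(-17/14))*(-1) = -85/7*(-1) = 85/7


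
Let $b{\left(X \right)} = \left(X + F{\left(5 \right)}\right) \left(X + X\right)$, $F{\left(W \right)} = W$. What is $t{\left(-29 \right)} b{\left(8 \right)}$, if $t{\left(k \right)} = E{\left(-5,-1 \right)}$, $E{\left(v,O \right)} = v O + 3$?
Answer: $1664$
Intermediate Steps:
$b{\left(X \right)} = 2 X \left(5 + X\right)$ ($b{\left(X \right)} = \left(X + 5\right) \left(X + X\right) = \left(5 + X\right) 2 X = 2 X \left(5 + X\right)$)
$E{\left(v,O \right)} = 3 + O v$ ($E{\left(v,O \right)} = O v + 3 = 3 + O v$)
$t{\left(k \right)} = 8$ ($t{\left(k \right)} = 3 - -5 = 3 + 5 = 8$)
$t{\left(-29 \right)} b{\left(8 \right)} = 8 \cdot 2 \cdot 8 \left(5 + 8\right) = 8 \cdot 2 \cdot 8 \cdot 13 = 8 \cdot 208 = 1664$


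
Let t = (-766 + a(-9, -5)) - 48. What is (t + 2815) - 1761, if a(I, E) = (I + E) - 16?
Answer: 210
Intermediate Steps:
a(I, E) = -16 + E + I (a(I, E) = (E + I) - 16 = -16 + E + I)
t = -844 (t = (-766 + (-16 - 5 - 9)) - 48 = (-766 - 30) - 48 = -796 - 48 = -844)
(t + 2815) - 1761 = (-844 + 2815) - 1761 = 1971 - 1761 = 210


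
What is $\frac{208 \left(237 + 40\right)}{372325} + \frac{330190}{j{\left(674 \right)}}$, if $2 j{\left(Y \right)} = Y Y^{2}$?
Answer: $\frac{4471714869571}{28499805521450} \approx 0.1569$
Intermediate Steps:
$j{\left(Y \right)} = \frac{Y^{3}}{2}$ ($j{\left(Y \right)} = \frac{Y Y^{2}}{2} = \frac{Y^{3}}{2}$)
$\frac{208 \left(237 + 40\right)}{372325} + \frac{330190}{j{\left(674 \right)}} = \frac{208 \left(237 + 40\right)}{372325} + \frac{330190}{\frac{1}{2} \cdot 674^{3}} = 208 \cdot 277 \cdot \frac{1}{372325} + \frac{330190}{\frac{1}{2} \cdot 306182024} = 57616 \cdot \frac{1}{372325} + \frac{330190}{153091012} = \frac{57616}{372325} + 330190 \cdot \frac{1}{153091012} = \frac{57616}{372325} + \frac{165095}{76545506} = \frac{4471714869571}{28499805521450}$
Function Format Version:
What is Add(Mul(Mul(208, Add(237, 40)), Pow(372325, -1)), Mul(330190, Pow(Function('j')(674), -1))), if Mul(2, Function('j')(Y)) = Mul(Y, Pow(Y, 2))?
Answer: Rational(4471714869571, 28499805521450) ≈ 0.15690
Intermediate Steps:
Function('j')(Y) = Mul(Rational(1, 2), Pow(Y, 3)) (Function('j')(Y) = Mul(Rational(1, 2), Mul(Y, Pow(Y, 2))) = Mul(Rational(1, 2), Pow(Y, 3)))
Add(Mul(Mul(208, Add(237, 40)), Pow(372325, -1)), Mul(330190, Pow(Function('j')(674), -1))) = Add(Mul(Mul(208, Add(237, 40)), Pow(372325, -1)), Mul(330190, Pow(Mul(Rational(1, 2), Pow(674, 3)), -1))) = Add(Mul(Mul(208, 277), Rational(1, 372325)), Mul(330190, Pow(Mul(Rational(1, 2), 306182024), -1))) = Add(Mul(57616, Rational(1, 372325)), Mul(330190, Pow(153091012, -1))) = Add(Rational(57616, 372325), Mul(330190, Rational(1, 153091012))) = Add(Rational(57616, 372325), Rational(165095, 76545506)) = Rational(4471714869571, 28499805521450)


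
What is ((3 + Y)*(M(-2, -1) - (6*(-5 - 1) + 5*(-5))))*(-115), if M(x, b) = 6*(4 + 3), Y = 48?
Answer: -604095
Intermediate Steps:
M(x, b) = 42 (M(x, b) = 6*7 = 42)
((3 + Y)*(M(-2, -1) - (6*(-5 - 1) + 5*(-5))))*(-115) = ((3 + 48)*(42 - (6*(-5 - 1) + 5*(-5))))*(-115) = (51*(42 - (6*(-6) - 25)))*(-115) = (51*(42 - (-36 - 25)))*(-115) = (51*(42 - 1*(-61)))*(-115) = (51*(42 + 61))*(-115) = (51*103)*(-115) = 5253*(-115) = -604095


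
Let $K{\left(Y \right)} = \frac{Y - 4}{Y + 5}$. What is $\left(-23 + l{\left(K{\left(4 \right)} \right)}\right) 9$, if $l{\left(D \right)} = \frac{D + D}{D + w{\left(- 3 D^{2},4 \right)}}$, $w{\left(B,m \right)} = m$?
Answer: $-207$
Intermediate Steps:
$K{\left(Y \right)} = \frac{-4 + Y}{5 + Y}$
$l{\left(D \right)} = \frac{2 D}{4 + D}$ ($l{\left(D \right)} = \frac{D + D}{D + 4} = \frac{2 D}{4 + D}$)
$\left(-23 + l{\left(K{\left(4 \right)} \right)}\right) 9 = \left(-23 + \frac{2 \frac{-4 + 4}{5 + 4}}{4 + \frac{-4 + 4}{5 + 4}}\right) 9 = \left(-23 + \frac{2 \cdot \frac{1}{9} \cdot 0}{4 + \frac{1}{9} \cdot 0}\right) 9 = \left(-23 + 2 \cdot 0 \frac{1}{4 + 0}\right) 9 = \left(-23 + 2 \cdot 0 \cdot \frac{1}{4}\right) 9 = \left(-23 + 0\right) 9 = \left(-23\right) 9 = -207$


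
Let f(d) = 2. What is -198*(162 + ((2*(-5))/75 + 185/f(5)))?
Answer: -251823/5 ≈ -50365.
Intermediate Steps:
-198*(162 + ((2*(-5))/75 + 185/f(5))) = -198*(162 + ((2*(-5))/75 + 185/2)) = -198*(162 + (-10*1/75 + 185*(1/2))) = -198*(162 + (-2/15 + 185/2)) = -198*(162 + 2771/30) = -198*7631/30 = -251823/5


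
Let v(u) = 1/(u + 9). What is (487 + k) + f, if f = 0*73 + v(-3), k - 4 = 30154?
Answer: 183871/6 ≈ 30645.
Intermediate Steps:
k = 30158 (k = 4 + 30154 = 30158)
v(u) = 1/(9 + u)
f = ⅙ (f = 0*73 + 1/(9 - 3) = 0 + 1/6 = 0 + ⅙ = ⅙ ≈ 0.16667)
(487 + k) + f = (487 + 30158) + ⅙ = 30645 + ⅙ = 183871/6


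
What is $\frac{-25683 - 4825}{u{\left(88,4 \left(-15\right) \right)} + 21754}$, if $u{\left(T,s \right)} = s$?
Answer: $- \frac{15254}{10847} \approx -1.4063$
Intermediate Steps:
$\frac{-25683 - 4825}{u{\left(88,4 \left(-15\right) \right)} + 21754} = \frac{-25683 - 4825}{4 \left(-15\right) + 21754} = - \frac{30508}{-60 + 21754} = - \frac{30508}{21694} = \left(-30508\right) \frac{1}{21694} = - \frac{15254}{10847}$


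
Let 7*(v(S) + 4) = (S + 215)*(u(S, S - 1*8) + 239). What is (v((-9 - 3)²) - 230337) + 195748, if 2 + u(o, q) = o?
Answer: -105372/7 ≈ -15053.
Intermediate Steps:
u(o, q) = -2 + o
v(S) = -4 + (215 + S)*(237 + S)/7 (v(S) = -4 + ((S + 215)*((-2 + S) + 239))/7 = -4 + ((215 + S)*(237 + S))/7 = -4 + (215 + S)*(237 + S)/7)
(v((-9 - 3)²) - 230337) + 195748 = ((50927/7 + ((-9 - 3)²)²/7 + 452*(-9 - 3)²/7) - 230337) + 195748 = ((50927/7 + ((-12)²)²/7 + (452/7)*(-12)²) - 230337) + 195748 = ((50927/7 + (⅐)*144² + (452/7)*144) - 230337) + 195748 = ((50927/7 + (⅐)*20736 + 65088/7) - 230337) + 195748 = ((50927/7 + 20736/7 + 65088/7) - 230337) + 195748 = (136751/7 - 230337) + 195748 = -1475608/7 + 195748 = -105372/7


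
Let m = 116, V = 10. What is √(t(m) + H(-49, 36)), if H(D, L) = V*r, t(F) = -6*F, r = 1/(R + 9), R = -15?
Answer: I*√6279/3 ≈ 26.413*I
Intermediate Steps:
r = -⅙ (r = 1/(-15 + 9) = 1/(-6) = -⅙ ≈ -0.16667)
H(D, L) = -5/3 (H(D, L) = 10*(-⅙) = -5/3)
√(t(m) + H(-49, 36)) = √(-6*116 - 5/3) = √(-696 - 5/3) = √(-2093/3) = I*√6279/3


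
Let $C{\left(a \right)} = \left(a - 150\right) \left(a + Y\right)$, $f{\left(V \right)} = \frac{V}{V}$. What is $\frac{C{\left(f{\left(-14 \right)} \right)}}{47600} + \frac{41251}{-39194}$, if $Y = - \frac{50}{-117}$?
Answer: $- \frac{115355166751}{109139612400} \approx -1.0569$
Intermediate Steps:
$f{\left(V \right)} = 1$
$Y = \frac{50}{117}$ ($Y = \left(-50\right) \left(- \frac{1}{117}\right) = \frac{50}{117} \approx 0.42735$)
$C{\left(a \right)} = \left(-150 + a\right) \left(\frac{50}{117} + a\right)$ ($C{\left(a \right)} = \left(a - 150\right) \left(a + \frac{50}{117}\right) = \left(-150 + a\right) \left(\frac{50}{117} + a\right)$)
$\frac{C{\left(f{\left(-14 \right)} \right)}}{47600} + \frac{41251}{-39194} = \frac{- \frac{2500}{39} + 1^{2} - \frac{17500}{117}}{47600} + \frac{41251}{-39194} = \left(- \frac{2500}{39} + 1 - \frac{17500}{117}\right) \frac{1}{47600} + 41251 \left(- \frac{1}{39194}\right) = \left(- \frac{24883}{117}\right) \frac{1}{47600} - \frac{41251}{39194} = - \frac{24883}{5569200} - \frac{41251}{39194} = - \frac{115355166751}{109139612400}$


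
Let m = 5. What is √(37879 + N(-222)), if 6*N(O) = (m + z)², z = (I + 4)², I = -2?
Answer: √151570/2 ≈ 194.66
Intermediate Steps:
z = 4 (z = (-2 + 4)² = 2² = 4)
N(O) = 27/2 (N(O) = (5 + 4)²/6 = (⅙)*9² = (⅙)*81 = 27/2)
√(37879 + N(-222)) = √(37879 + 27/2) = √(75785/2) = √151570/2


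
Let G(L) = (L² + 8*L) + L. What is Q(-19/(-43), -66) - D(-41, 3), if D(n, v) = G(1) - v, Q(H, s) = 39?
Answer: 32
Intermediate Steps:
G(L) = L² + 9*L
D(n, v) = 10 - v (D(n, v) = 1*(9 + 1) - v = 1*10 - v = 10 - v)
Q(-19/(-43), -66) - D(-41, 3) = 39 - (10 - 1*3) = 39 - (10 - 3) = 39 - 1*7 = 39 - 7 = 32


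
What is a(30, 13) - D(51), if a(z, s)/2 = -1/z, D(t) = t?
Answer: -766/15 ≈ -51.067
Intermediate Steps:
a(z, s) = -2/z (a(z, s) = 2*(-1/z) = -2/z)
a(30, 13) - D(51) = -2/30 - 1*51 = -2*1/30 - 51 = -1/15 - 51 = -766/15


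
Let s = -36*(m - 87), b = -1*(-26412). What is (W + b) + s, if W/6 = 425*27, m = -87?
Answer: 101526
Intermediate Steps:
b = 26412
W = 68850 (W = 6*(425*27) = 6*11475 = 68850)
s = 6264 (s = -36*(-87 - 87) = -36*(-174) = 6264)
(W + b) + s = (68850 + 26412) + 6264 = 95262 + 6264 = 101526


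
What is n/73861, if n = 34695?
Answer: 34695/73861 ≈ 0.46973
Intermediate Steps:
n/73861 = 34695/73861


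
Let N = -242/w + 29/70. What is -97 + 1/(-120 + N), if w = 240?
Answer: -9826843/101299 ≈ -97.008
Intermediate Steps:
N = -499/840 (N = -242/240 + 29/70 = -242*1/240 + 29*(1/70) = -121/120 + 29/70 = -499/840 ≈ -0.59405)
-97 + 1/(-120 + N) = -97 + 1/(-120 - 499/840) = -97 + 1/(-101299/840) = -97 - 840/101299 = -9826843/101299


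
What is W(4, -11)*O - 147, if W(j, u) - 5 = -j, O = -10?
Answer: -157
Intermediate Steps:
W(j, u) = 5 - j
W(4, -11)*O - 147 = (5 - 1*4)*(-10) - 147 = (5 - 4)*(-10) - 147 = 1*(-10) - 147 = -10 - 147 = -157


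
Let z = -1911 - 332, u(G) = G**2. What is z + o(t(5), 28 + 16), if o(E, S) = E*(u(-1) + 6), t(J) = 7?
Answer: -2194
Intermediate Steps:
z = -2243
o(E, S) = 7*E (o(E, S) = E*((-1)**2 + 6) = E*(1 + 6) = E*7 = 7*E)
z + o(t(5), 28 + 16) = -2243 + 7*7 = -2243 + 49 = -2194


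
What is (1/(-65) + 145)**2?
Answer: 88811776/4225 ≈ 21021.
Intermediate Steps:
(1/(-65) + 145)**2 = (-1/65 + 145)**2 = (9424/65)**2 = 88811776/4225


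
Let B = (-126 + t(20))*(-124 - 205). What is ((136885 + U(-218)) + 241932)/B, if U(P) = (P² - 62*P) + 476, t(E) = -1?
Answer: 440333/41783 ≈ 10.539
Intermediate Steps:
U(P) = 476 + P² - 62*P
B = 41783 (B = (-126 - 1)*(-124 - 205) = -127*(-329) = 41783)
((136885 + U(-218)) + 241932)/B = ((136885 + (476 + (-218)² - 62*(-218))) + 241932)/41783 = ((136885 + (476 + 47524 + 13516)) + 241932)*(1/41783) = ((136885 + 61516) + 241932)*(1/41783) = (198401 + 241932)*(1/41783) = 440333*(1/41783) = 440333/41783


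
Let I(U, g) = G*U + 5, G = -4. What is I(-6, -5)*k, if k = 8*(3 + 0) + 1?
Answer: 725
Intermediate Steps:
I(U, g) = 5 - 4*U (I(U, g) = -4*U + 5 = 5 - 4*U)
k = 25 (k = 8*3 + 1 = 24 + 1 = 25)
I(-6, -5)*k = (5 - 4*(-6))*25 = (5 + 24)*25 = 29*25 = 725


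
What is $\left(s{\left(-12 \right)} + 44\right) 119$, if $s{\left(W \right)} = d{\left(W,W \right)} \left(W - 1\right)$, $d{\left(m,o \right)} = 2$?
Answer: $2142$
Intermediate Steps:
$s{\left(W \right)} = -2 + 2 W$ ($s{\left(W \right)} = 2 \left(W - 1\right) = 2 \left(-1 + W\right) = -2 + 2 W$)
$\left(s{\left(-12 \right)} + 44\right) 119 = \left(\left(-2 + 2 \left(-12\right)\right) + 44\right) 119 = \left(\left(-2 - 24\right) + 44\right) 119 = \left(-26 + 44\right) 119 = 18 \cdot 119 = 2142$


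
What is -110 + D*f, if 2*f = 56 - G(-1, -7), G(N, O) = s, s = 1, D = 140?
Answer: 3740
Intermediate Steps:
G(N, O) = 1
f = 55/2 (f = (56 - 1*1)/2 = (56 - 1)/2 = (½)*55 = 55/2 ≈ 27.500)
-110 + D*f = -110 + 140*(55/2) = -110 + 3850 = 3740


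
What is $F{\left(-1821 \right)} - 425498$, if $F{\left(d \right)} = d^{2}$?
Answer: $2890543$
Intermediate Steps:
$F{\left(-1821 \right)} - 425498 = \left(-1821\right)^{2} - 425498 = 3316041 - 425498 = 2890543$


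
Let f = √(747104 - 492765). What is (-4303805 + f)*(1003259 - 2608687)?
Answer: 6909449053540 - 1605428*√254339 ≈ 6.9086e+12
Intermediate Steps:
f = √254339 ≈ 504.32
(-4303805 + f)*(1003259 - 2608687) = (-4303805 + √254339)*(1003259 - 2608687) = (-4303805 + √254339)*(-1605428) = 6909449053540 - 1605428*√254339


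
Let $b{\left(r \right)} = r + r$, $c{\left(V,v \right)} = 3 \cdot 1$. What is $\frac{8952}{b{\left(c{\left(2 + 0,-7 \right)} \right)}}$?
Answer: $1492$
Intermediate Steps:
$c{\left(V,v \right)} = 3$
$b{\left(r \right)} = 2 r$
$\frac{8952}{b{\left(c{\left(2 + 0,-7 \right)} \right)}} = \frac{8952}{2 \cdot 3} = \frac{8952}{6} = 8952 \cdot \frac{1}{6} = 1492$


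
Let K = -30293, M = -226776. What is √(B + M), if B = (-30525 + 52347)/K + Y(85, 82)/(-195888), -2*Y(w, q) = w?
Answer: I*√1996359324088806343134930/2967017592 ≈ 476.21*I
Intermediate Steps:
Y(w, q) = -w/2
B = -8546760967/11868070368 (B = (-30525 + 52347)/(-30293) - ½*85/(-195888) = 21822*(-1/30293) - 85/2*(-1/195888) = -21822/30293 + 85/391776 = -8546760967/11868070368 ≈ -0.72015)
√(B + M) = √(-8546760967/11868070368 - 226776) = √(-2691402072534535/11868070368) = I*√1996359324088806343134930/2967017592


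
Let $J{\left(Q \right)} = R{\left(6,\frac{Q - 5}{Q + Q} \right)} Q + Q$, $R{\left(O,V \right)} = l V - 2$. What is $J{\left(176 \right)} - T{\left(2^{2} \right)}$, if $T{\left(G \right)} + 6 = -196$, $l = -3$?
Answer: $- \frac{461}{2} \approx -230.5$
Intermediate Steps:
$R{\left(O,V \right)} = -2 - 3 V$ ($R{\left(O,V \right)} = - 3 V - 2 = -2 - 3 V$)
$J{\left(Q \right)} = Q + Q \left(-2 - \frac{3 \left(-5 + Q\right)}{2 Q}\right)$ ($J{\left(Q \right)} = \left(-2 - 3 \frac{Q - 5}{Q + Q}\right) Q + Q = \left(-2 - 3 \frac{-5 + Q}{2 Q}\right) Q + Q = \left(-2 - \frac{3 \left(-5 + Q\right)}{2 Q}\right) Q + Q = Q \left(-2 - \frac{3 \left(-5 + Q\right)}{2 Q}\right) + Q = Q + Q \left(-2 - \frac{3 \left(-5 + Q\right)}{2 Q}\right)$)
$T{\left(G \right)} = -202$ ($T{\left(G \right)} = -6 - 196 = -202$)
$J{\left(176 \right)} - T{\left(2^{2} \right)} = \left(\frac{15}{2} - 440\right) - -202 = \left(\frac{15}{2} - 440\right) + 202 = - \frac{865}{2} + 202 = - \frac{461}{2}$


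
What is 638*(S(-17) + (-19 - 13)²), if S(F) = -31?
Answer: 633534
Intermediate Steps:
638*(S(-17) + (-19 - 13)²) = 638*(-31 + (-19 - 13)²) = 638*(-31 + (-32)²) = 638*(-31 + 1024) = 638*993 = 633534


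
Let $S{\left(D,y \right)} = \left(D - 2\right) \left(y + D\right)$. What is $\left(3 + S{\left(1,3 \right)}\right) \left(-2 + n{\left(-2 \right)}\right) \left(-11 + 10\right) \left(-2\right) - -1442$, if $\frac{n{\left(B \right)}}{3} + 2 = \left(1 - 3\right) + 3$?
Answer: $1452$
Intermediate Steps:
$n{\left(B \right)} = -3$ ($n{\left(B \right)} = -6 + 3 \left(\left(1 - 3\right) + 3\right) = -6 + 3 \left(-2 + 3\right) = -6 + 3 \cdot 1 = -6 + 3 = -3$)
$S{\left(D,y \right)} = \left(-2 + D\right) \left(D + y\right)$
$\left(3 + S{\left(1,3 \right)}\right) \left(-2 + n{\left(-2 \right)}\right) \left(-11 + 10\right) \left(-2\right) - -1442 = \left(3 + \left(1^{2} - 2 - 6 + 1 \cdot 3\right)\right) \left(-2 - 3\right) \left(-11 + 10\right) \left(-2\right) - -1442 = \left(3 + \left(1 - 2 - 6 + 3\right)\right) \left(-5\right) \left(\left(-1\right) \left(-2\right)\right) + 1442 = \left(3 - 4\right) \left(-5\right) 2 + 1442 = \left(-1\right) \left(-5\right) 2 + 1442 = 5 \cdot 2 + 1442 = 10 + 1442 = 1452$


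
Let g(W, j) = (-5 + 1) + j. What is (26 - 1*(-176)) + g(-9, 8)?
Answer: 206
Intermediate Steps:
g(W, j) = -4 + j
(26 - 1*(-176)) + g(-9, 8) = (26 - 1*(-176)) + (-4 + 8) = (26 + 176) + 4 = 202 + 4 = 206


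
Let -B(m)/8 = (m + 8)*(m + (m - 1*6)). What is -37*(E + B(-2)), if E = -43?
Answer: -16169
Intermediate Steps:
B(m) = -8*(-6 + 2*m)*(8 + m) (B(m) = -8*(m + 8)*(m + (m - 1*6)) = -8*(8 + m)*(m + (m - 6)) = -8*(8 + m)*(m + (-6 + m)) = -8*(8 + m)*(-6 + 2*m) = -8*(-6 + 2*m)*(8 + m))
-37*(E + B(-2)) = -37*(-43 + (384 - 80*(-2) - 16*(-2)²)) = -37*(-43 + (384 + 160 - 16*4)) = -37*(-43 + (384 + 160 - 64)) = -37*(-43 + 480) = -37*437 = -16169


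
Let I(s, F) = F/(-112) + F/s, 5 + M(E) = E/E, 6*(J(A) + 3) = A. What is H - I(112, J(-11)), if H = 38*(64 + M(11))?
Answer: 2280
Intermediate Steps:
J(A) = -3 + A/6
M(E) = -4 (M(E) = -5 + E/E = -5 + 1 = -4)
I(s, F) = -F/112 + F/s (I(s, F) = F*(-1/112) + F/s = -F/112 + F/s)
H = 2280 (H = 38*(64 - 4) = 38*60 = 2280)
H - I(112, J(-11)) = 2280 - (-(-3 + (⅙)*(-11))/112 + (-3 + (⅙)*(-11))/112) = 2280 - (-(-3 - 11/6)/112 + (-3 - 11/6)*(1/112)) = 2280 - (-1/112*(-29/6) - 29/6*1/112) = 2280 - (29/672 - 29/672) = 2280 - 1*0 = 2280 + 0 = 2280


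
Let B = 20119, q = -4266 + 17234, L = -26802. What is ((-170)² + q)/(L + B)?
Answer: -41868/6683 ≈ -6.2649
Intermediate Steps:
q = 12968
((-170)² + q)/(L + B) = ((-170)² + 12968)/(-26802 + 20119) = (28900 + 12968)/(-6683) = 41868*(-1/6683) = -41868/6683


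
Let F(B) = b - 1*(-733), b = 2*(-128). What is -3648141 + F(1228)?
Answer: -3647664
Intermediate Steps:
b = -256
F(B) = 477 (F(B) = -256 - 1*(-733) = -256 + 733 = 477)
-3648141 + F(1228) = -3648141 + 477 = -3647664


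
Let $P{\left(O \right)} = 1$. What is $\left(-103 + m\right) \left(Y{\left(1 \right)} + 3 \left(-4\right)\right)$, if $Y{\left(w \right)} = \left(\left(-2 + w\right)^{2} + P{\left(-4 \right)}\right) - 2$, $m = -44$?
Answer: $1764$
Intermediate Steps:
$Y{\left(w \right)} = -1 + \left(-2 + w\right)^{2}$ ($Y{\left(w \right)} = \left(\left(-2 + w\right)^{2} + 1\right) - 2 = \left(1 + \left(-2 + w\right)^{2}\right) - 2 = -1 + \left(-2 + w\right)^{2}$)
$\left(-103 + m\right) \left(Y{\left(1 \right)} + 3 \left(-4\right)\right) = \left(-103 - 44\right) \left(\left(-1 + \left(-2 + 1\right)^{2}\right) + 3 \left(-4\right)\right) = - 147 \left(\left(-1 + \left(-1\right)^{2}\right) - 12\right) = - 147 \left(\left(-1 + 1\right) - 12\right) = - 147 \left(0 - 12\right) = \left(-147\right) \left(-12\right) = 1764$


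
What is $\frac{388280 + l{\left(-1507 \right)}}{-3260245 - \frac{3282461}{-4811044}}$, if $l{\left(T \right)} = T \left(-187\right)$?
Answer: $- \frac{460546808988}{2240739837617} \approx -0.20553$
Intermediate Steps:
$l{\left(T \right)} = - 187 T$
$\frac{388280 + l{\left(-1507 \right)}}{-3260245 - \frac{3282461}{-4811044}} = \frac{388280 - -281809}{-3260245 - \frac{3282461}{-4811044}} = \frac{388280 + 281809}{-3260245 - - \frac{468923}{687292}} = \frac{670089}{-3260245 + \frac{468923}{687292}} = \frac{670089}{- \frac{2240739837617}{687292}} = 670089 \left(- \frac{687292}{2240739837617}\right) = - \frac{460546808988}{2240739837617}$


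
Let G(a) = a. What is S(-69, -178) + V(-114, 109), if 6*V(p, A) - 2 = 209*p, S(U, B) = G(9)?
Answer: -11885/3 ≈ -3961.7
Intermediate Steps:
S(U, B) = 9
V(p, A) = ⅓ + 209*p/6 (V(p, A) = ⅓ + (209*p)/6 = ⅓ + 209*p/6)
S(-69, -178) + V(-114, 109) = 9 + (⅓ + (209/6)*(-114)) = 9 + (⅓ - 3971) = 9 - 11912/3 = -11885/3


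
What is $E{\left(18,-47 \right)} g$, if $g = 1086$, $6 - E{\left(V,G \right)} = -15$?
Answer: $22806$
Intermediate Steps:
$E{\left(V,G \right)} = 21$ ($E{\left(V,G \right)} = 6 - -15 = 6 + 15 = 21$)
$E{\left(18,-47 \right)} g = 21 \cdot 1086 = 22806$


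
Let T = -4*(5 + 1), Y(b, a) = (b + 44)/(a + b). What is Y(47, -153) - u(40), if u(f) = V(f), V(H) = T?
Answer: 2453/106 ≈ 23.142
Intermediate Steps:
Y(b, a) = (44 + b)/(a + b)
T = -24 (T = -4*6 = -24)
V(H) = -24
u(f) = -24
Y(47, -153) - u(40) = (44 + 47)/(-153 + 47) - 1*(-24) = 91/(-106) + 24 = -1/106*91 + 24 = -91/106 + 24 = 2453/106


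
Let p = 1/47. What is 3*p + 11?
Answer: 520/47 ≈ 11.064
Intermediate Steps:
p = 1/47 ≈ 0.021277
3*p + 11 = 3*(1/47) + 11 = 3/47 + 11 = 520/47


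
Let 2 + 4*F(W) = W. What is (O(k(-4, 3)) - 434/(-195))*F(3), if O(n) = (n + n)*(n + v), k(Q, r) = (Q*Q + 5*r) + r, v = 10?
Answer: 291937/390 ≈ 748.56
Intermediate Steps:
F(W) = -½ + W/4
k(Q, r) = Q² + 6*r (k(Q, r) = (Q² + 5*r) + r = Q² + 6*r)
O(n) = 2*n*(10 + n) (O(n) = (n + n)*(n + 10) = (2*n)*(10 + n) = 2*n*(10 + n))
(O(k(-4, 3)) - 434/(-195))*F(3) = (2*((-4)² + 6*3)*(10 + ((-4)² + 6*3)) - 434/(-195))*(-½ + (¼)*3) = (2*(16 + 18)*(10 + (16 + 18)) - 434*(-1/195))*(-½ + ¾) = (2*34*(10 + 34) + 434/195)*(¼) = (2*34*44 + 434/195)*(¼) = (2992 + 434/195)*(¼) = (583874/195)*(¼) = 291937/390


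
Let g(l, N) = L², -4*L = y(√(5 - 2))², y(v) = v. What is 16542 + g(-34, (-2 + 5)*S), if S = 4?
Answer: 264681/16 ≈ 16543.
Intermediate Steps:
L = -¾ (L = -(√(5 - 2))²/4 = -(√3)²/4 = -¼*3 = -¾ ≈ -0.75000)
g(l, N) = 9/16 (g(l, N) = (-¾)² = 9/16)
16542 + g(-34, (-2 + 5)*S) = 16542 + 9/16 = 264681/16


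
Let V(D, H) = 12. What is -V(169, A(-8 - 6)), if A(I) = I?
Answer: -12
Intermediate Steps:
-V(169, A(-8 - 6)) = -1*12 = -12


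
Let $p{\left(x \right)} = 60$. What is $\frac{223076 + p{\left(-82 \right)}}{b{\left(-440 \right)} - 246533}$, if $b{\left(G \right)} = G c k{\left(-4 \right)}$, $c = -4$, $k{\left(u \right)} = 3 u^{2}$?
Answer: $- \frac{223136}{162053} \approx -1.3769$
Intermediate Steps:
$b{\left(G \right)} = - 192 G$ ($b{\left(G \right)} = G \left(-4\right) 3 \left(-4\right)^{2} = - 4 G 3 \cdot 16 = - 4 G 48 = - 192 G$)
$\frac{223076 + p{\left(-82 \right)}}{b{\left(-440 \right)} - 246533} = \frac{223076 + 60}{\left(-192\right) \left(-440\right) - 246533} = \frac{223136}{84480 - 246533} = \frac{223136}{-162053} = 223136 \left(- \frac{1}{162053}\right) = - \frac{223136}{162053}$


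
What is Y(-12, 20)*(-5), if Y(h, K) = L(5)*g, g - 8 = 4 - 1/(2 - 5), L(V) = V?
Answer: -925/3 ≈ -308.33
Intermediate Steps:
g = 37/3 (g = 8 + (4 - 1/(2 - 5)) = 8 + (4 - 1/(-3)) = 8 + (4 - 1*(-⅓)) = 8 + (4 + ⅓) = 8 + 13/3 = 37/3 ≈ 12.333)
Y(h, K) = 185/3 (Y(h, K) = 5*(37/3) = 185/3)
Y(-12, 20)*(-5) = (185/3)*(-5) = -925/3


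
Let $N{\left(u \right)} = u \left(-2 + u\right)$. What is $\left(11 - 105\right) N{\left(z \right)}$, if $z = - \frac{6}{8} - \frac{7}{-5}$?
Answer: $\frac{16497}{200} \approx 82.485$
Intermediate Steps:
$z = \frac{13}{20}$ ($z = \left(-6\right) \frac{1}{8} - - \frac{7}{5} = - \frac{3}{4} + \frac{7}{5} = \frac{13}{20} \approx 0.65$)
$\left(11 - 105\right) N{\left(z \right)} = \left(11 - 105\right) \frac{13 \left(-2 + \frac{13}{20}\right)}{20} = - 94 \cdot \frac{13}{20} \left(- \frac{27}{20}\right) = \left(-94\right) \left(- \frac{351}{400}\right) = \frac{16497}{200}$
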